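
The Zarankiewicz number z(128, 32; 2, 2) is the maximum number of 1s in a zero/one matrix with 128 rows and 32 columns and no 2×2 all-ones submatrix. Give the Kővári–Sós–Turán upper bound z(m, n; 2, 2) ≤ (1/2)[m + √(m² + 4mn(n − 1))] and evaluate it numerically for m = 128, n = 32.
z(128, 32; 2, 2) ≤ (1/2)[128 + √(128² + 4·128·32·31)] = (1/2)[128 + √524288] = 426.0387

Kővári–Sós–Turán: let r_1, ..., r_128 be the row sums and z = Σ r_i the total number of 1s. Each pair of columns can share at most one row with both entries 1 (else a 2×2 all-ones block appears), so Σ_i C(r_i, 2) ≤ C(32, 2) = 496. By convexity Σ_i C(r_i, 2) ≥ 128·C(z/128, 2) = z(z − 128)/(2·128), giving z² − 128z − 128·32·31 ≤ 0 and hence z ≤ (1/2)[128 + √(16384 + 4·126976)] = (1/2)[128 + √524288] ≈ (1/2)(128 + 724.0773) = 426.0387.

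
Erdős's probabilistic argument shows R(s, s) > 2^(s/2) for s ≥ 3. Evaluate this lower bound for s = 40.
2^(40/2) = 1048576; so R(40, 40) > 1048576

Colour each edge of K_n uniformly at random with red/blue. The expected number of monochromatic K_40 is C(n, 40) · 2 · 2^(−C(40,2)). If C(n, 40) · 2^(1 − C(40,2)) < 1, then with positive probability no monochromatic K_40 exists, so R(40, 40) > n. The standard estimate C(n, 40) ≤ n^40/40! shows this inequality holds whenever n ≤ 2^(40/2) (since 40! · 2^(C(40,2) − 1) > 2^(40^2/2) ≥ n^40). Hence R(40, 40) > 2^(40/2) = 1048576.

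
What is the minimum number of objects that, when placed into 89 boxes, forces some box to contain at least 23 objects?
n = (23 − 1)·89 + 1 = 1959

By the generalised pigeonhole principle, to guarantee some box contains ≥ r objects we need more than (r − 1) · k objects total. Threshold: n = (r − 1) · k + 1. With r = 23 and k = 89: n = 22 · 89 + 1 = 1958 + 1 = 1959. For n = 1958 = 22 · 89, we can put exactly 22 objects in every box, avoiding 23 in any single one — so 1959 is tight.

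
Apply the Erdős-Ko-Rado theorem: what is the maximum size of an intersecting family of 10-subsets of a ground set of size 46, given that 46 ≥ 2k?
max |F| = C(45, 9) = 886163135

Erdős-Ko-Rado (1961): when n ≥ 2k, max |F| = C(n−1, k−1). The bound is attained by the star {A : i ∈ A} for any fixed i ∈ [n]. Here C(46−1, 10−1) = C(45, 9) = 886163135.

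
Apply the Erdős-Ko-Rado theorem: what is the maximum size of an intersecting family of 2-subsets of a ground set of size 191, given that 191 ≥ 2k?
max |F| = C(190, 1) = 190

Erdős-Ko-Rado (1961): when n ≥ 2k, max |F| = C(n−1, k−1). The bound is attained by the star {A : i ∈ A} for any fixed i ∈ [n]. Here C(191−1, 2−1) = C(190, 1) = 190.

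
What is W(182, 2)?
W(182, 2) = 182 + 1 = 183

A 2-term AP is any pair of integers, so a monochromatic 2-AP exists iff some colour is used at least twice. With 182 colours, the colouring i ↦ i on {1, ..., 182} uses each colour once, avoiding any monochromatic pair, so W(182, 2) > 182. For {1, ..., 183}, pigeonhole forces two integers of the same colour, which form a monochromatic 2-AP. Hence W(182, 2) = 183.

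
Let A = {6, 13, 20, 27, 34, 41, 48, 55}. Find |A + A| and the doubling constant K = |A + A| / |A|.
K = |A + A| / |A| = 15/8

Enumerate A + A = {a + b : a, b ∈ A}. With |A| = 8, there are |A|^2 = 64 ordered sum pairs; collecting distinct values, A + A = {12, 19, 26, 33, 40, 47, 54, 61, 68, 75, 82, 89, 96, 103, 110}, so |A + A| = 15. Thus K = 15/8. Here |A + A| = 2|A| − 1 = 15, the minimum possible — so K = 15/8 is minimal, which holds iff A is an arithmetic progression.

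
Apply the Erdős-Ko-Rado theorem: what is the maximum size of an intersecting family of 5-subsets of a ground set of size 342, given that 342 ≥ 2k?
max |F| = C(341, 4) = 553526545

Erdős-Ko-Rado (1961): when n ≥ 2k, max |F| = C(n−1, k−1). The bound is attained by the star {A : i ∈ A} for any fixed i ∈ [n]. Here C(342−1, 5−1) = C(341, 4) = 553526545.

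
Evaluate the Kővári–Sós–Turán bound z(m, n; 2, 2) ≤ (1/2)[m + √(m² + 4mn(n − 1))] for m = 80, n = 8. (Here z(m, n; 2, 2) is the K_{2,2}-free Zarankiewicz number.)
z(80, 8; 2, 2) ≤ (1/2)[80 + √(80² + 4·80·8·7)] = (1/2)[80 + √24320] = 117.9744

Kővári–Sós–Turán: let r_1, ..., r_80 be the row sums and z = Σ r_i the total number of 1s. Each pair of columns can share at most one row with both entries 1 (else a 2×2 all-ones block appears), so Σ_i C(r_i, 2) ≤ C(8, 2) = 28. By convexity Σ_i C(r_i, 2) ≥ 80·C(z/80, 2) = z(z − 80)/(2·80), giving z² − 80z − 80·8·7 ≤ 0 and hence z ≤ (1/2)[80 + √(6400 + 4·4480)] = (1/2)[80 + √24320] ≈ (1/2)(80 + 155.9487) = 117.9744.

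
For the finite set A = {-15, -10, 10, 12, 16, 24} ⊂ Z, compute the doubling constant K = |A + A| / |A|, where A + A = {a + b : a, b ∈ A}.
K = |A + A| / |A| = 21/6 = 7/2

Enumerate A + A = {a + b : a, b ∈ A}. With |A| = 6, there are |A|^2 = 36 ordered sum pairs; collecting distinct values, A + A = {-30, -25, -20, -5, -3, 0, 1, 2, 6, 9, 14, 20, 22, 24, 26, 28, 32, 34, 36, 40, 48}, so |A + A| = 21. Thus K = 21/6 = 7/2. For comparison, the minimum possible |A + A| over all 6-element sets is 2·6 − 1 = 11 (so min K = 11/6), attained only by arithmetic progressions.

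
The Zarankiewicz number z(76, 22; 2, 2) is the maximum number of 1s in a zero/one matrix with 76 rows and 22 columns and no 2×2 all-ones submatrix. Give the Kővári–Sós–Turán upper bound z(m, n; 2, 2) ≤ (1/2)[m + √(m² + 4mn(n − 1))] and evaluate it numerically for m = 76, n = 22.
z(76, 22; 2, 2) ≤ (1/2)[76 + √(76² + 4·76·22·21)] = (1/2)[76 + √146224] = 229.1962

Kővári–Sós–Turán: let r_1, ..., r_76 be the row sums and z = Σ r_i the total number of 1s. Each pair of columns can share at most one row with both entries 1 (else a 2×2 all-ones block appears), so Σ_i C(r_i, 2) ≤ C(22, 2) = 231. By convexity Σ_i C(r_i, 2) ≥ 76·C(z/76, 2) = z(z − 76)/(2·76), giving z² − 76z − 76·22·21 ≤ 0 and hence z ≤ (1/2)[76 + √(5776 + 4·35112)] = (1/2)[76 + √146224] ≈ (1/2)(76 + 382.3925) = 229.1962.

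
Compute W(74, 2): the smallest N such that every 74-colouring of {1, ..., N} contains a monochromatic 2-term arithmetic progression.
W(74, 2) = 74 + 1 = 75

A 2-term AP is any pair of integers, so a monochromatic 2-AP exists iff some colour is used at least twice. With 74 colours, the colouring i ↦ i on {1, ..., 74} uses each colour once, avoiding any monochromatic pair, so W(74, 2) > 74. For {1, ..., 75}, pigeonhole forces two integers of the same colour, which form a monochromatic 2-AP. Hence W(74, 2) = 75.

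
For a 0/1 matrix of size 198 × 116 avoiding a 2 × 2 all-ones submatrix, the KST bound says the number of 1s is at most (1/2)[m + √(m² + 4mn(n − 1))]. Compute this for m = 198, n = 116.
z(198, 116; 2, 2) ≤ (1/2)[198 + √(198² + 4·198·116·115)] = (1/2)[198 + √10604484] = 1727.2263

Kővári–Sós–Turán: let r_1, ..., r_198 be the row sums and z = Σ r_i the total number of 1s. Each pair of columns can share at most one row with both entries 1 (else a 2×2 all-ones block appears), so Σ_i C(r_i, 2) ≤ C(116, 2) = 6670. By convexity Σ_i C(r_i, 2) ≥ 198·C(z/198, 2) = z(z − 198)/(2·198), giving z² − 198z − 198·116·115 ≤ 0 and hence z ≤ (1/2)[198 + √(39204 + 4·2641320)] = (1/2)[198 + √10604484] ≈ (1/2)(198 + 3256.4527) = 1727.2263.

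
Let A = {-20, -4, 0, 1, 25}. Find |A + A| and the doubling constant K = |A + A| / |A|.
K = |A + A| / |A| = 15/5 = 3

Enumerate A + A = {a + b : a, b ∈ A}. With |A| = 5, there are |A|^2 = 25 ordered sum pairs; collecting distinct values, A + A = {-40, -24, -20, -19, -8, -4, -3, 0, 1, 2, 5, 21, 25, 26, 50}, so |A + A| = 15. Thus K = 15/5 = 3. For comparison, the minimum possible |A + A| over all 5-element sets is 2·5 − 1 = 9 (so min K = 9/5), attained only by arithmetic progressions.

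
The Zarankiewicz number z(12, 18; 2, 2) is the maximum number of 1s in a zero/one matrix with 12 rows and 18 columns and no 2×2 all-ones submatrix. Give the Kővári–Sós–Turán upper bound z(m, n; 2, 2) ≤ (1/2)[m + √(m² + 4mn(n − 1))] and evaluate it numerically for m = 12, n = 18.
z(12, 18; 2, 2) ≤ (1/2)[12 + √(12² + 4·12·18·17)] = (1/2)[12 + √14832] = 66.8933

Kővári–Sós–Turán: let r_1, ..., r_12 be the row sums and z = Σ r_i the total number of 1s. Each pair of columns can share at most one row with both entries 1 (else a 2×2 all-ones block appears), so Σ_i C(r_i, 2) ≤ C(18, 2) = 153. By convexity Σ_i C(r_i, 2) ≥ 12·C(z/12, 2) = z(z − 12)/(2·12), giving z² − 12z − 12·18·17 ≤ 0 and hence z ≤ (1/2)[12 + √(144 + 4·3672)] = (1/2)[12 + √14832] ≈ (1/2)(12 + 121.7867) = 66.8933.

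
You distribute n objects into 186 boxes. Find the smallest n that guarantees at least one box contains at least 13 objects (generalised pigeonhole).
n = (13 − 1)·186 + 1 = 2233

By the generalised pigeonhole principle, to guarantee some box contains ≥ r objects we need more than (r − 1) · k objects total. Threshold: n = (r − 1) · k + 1. With r = 13 and k = 186: n = 12 · 186 + 1 = 2232 + 1 = 2233. For n = 2232 = 12 · 186, we can put exactly 12 objects in every box, avoiding 13 in any single one — so 2233 is tight.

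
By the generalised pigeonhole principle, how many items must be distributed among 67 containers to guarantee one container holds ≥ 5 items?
n = (5 − 1)·67 + 1 = 269

By the generalised pigeonhole principle, to guarantee some box contains ≥ r objects we need more than (r − 1) · k objects total. Threshold: n = (r − 1) · k + 1. With r = 5 and k = 67: n = 4 · 67 + 1 = 268 + 1 = 269. For n = 268 = 4 · 67, we can put exactly 4 objects in every box, avoiding 5 in any single one — so 269 is tight.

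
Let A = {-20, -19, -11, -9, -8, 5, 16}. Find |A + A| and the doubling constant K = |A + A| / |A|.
K = |A + A| / |A| = 25/7

Enumerate A + A = {a + b : a, b ∈ A}. With |A| = 7, there are |A|^2 = 49 ordered sum pairs; collecting distinct values, A + A = {-40, -39, -38, -31, -30, -29, -28, -27, -22, -20, -19, -18, -17, -16, -15, -14, -6, -4, -3, 5, 7, 8, 10, 21, 32}, so |A + A| = 25. Thus K = 25/7. For comparison, the minimum possible |A + A| over all 7-element sets is 2·7 − 1 = 13 (so min K = 13/7), attained only by arithmetic progressions.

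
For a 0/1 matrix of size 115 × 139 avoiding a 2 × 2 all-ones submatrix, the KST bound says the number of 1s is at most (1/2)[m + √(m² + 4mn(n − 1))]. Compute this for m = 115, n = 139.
z(115, 139; 2, 2) ≤ (1/2)[115 + √(115² + 4·115·139·138)] = (1/2)[115 + √8836945] = 1543.85

Kővári–Sós–Turán: let r_1, ..., r_115 be the row sums and z = Σ r_i the total number of 1s. Each pair of columns can share at most one row with both entries 1 (else a 2×2 all-ones block appears), so Σ_i C(r_i, 2) ≤ C(139, 2) = 9591. By convexity Σ_i C(r_i, 2) ≥ 115·C(z/115, 2) = z(z − 115)/(2·115), giving z² − 115z − 115·139·138 ≤ 0 and hence z ≤ (1/2)[115 + √(13225 + 4·2205930)] = (1/2)[115 + √8836945] ≈ (1/2)(115 + 2972.7) = 1543.85.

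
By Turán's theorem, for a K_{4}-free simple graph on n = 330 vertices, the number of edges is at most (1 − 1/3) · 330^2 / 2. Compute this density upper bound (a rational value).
Turán density bound = (2/3) · 330^2/2 = 36300

Turán's theorem: ex(n, K_{r+1}) is achieved by the complete r-partite Turán graph T(n, r) with parts as balanced as possible, and is at most (1 − 1/r) · n^2/2. For r = 3, n = 330: the density bound is (2/3) · 108900/2 = 36300. Since 3 ∣ 330, the Turán graph T(330, 3) has parts of equal size 110, and its edge count e(T(330, 3)) = 36300 attains the density bound exactly.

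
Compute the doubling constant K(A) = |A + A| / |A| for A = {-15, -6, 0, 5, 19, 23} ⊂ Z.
K = |A + A| / |A| = 21/6 = 7/2

Enumerate A + A = {a + b : a, b ∈ A}. With |A| = 6, there are |A|^2 = 36 ordered sum pairs; collecting distinct values, A + A = {-30, -21, -15, -12, -10, -6, -1, 0, 4, 5, 8, 10, 13, 17, 19, 23, 24, 28, 38, 42, 46}, so |A + A| = 21. Thus K = 21/6 = 7/2. For comparison, the minimum possible |A + A| over all 6-element sets is 2·6 − 1 = 11 (so min K = 11/6), attained only by arithmetic progressions.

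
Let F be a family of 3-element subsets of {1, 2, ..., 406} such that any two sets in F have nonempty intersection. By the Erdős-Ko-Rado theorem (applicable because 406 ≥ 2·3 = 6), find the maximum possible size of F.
max |F| = C(405, 2) = 81810

Erdős-Ko-Rado (1961): when n ≥ 2k, max |F| = C(n−1, k−1). The bound is attained by the star {A : i ∈ A} for any fixed i ∈ [n]. Here C(406−1, 3−1) = C(405, 2) = 81810.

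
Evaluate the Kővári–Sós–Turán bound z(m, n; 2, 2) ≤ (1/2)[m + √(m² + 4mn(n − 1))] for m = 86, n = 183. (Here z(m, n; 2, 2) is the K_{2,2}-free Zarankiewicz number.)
z(86, 183; 2, 2) ≤ (1/2)[86 + √(86² + 4·86·183·182)] = (1/2)[86 + √11464660] = 1735.9752

Kővári–Sós–Turán: let r_1, ..., r_86 be the row sums and z = Σ r_i the total number of 1s. Each pair of columns can share at most one row with both entries 1 (else a 2×2 all-ones block appears), so Σ_i C(r_i, 2) ≤ C(183, 2) = 16653. By convexity Σ_i C(r_i, 2) ≥ 86·C(z/86, 2) = z(z − 86)/(2·86), giving z² − 86z − 86·183·182 ≤ 0 and hence z ≤ (1/2)[86 + √(7396 + 4·2864316)] = (1/2)[86 + √11464660] ≈ (1/2)(86 + 3385.9504) = 1735.9752.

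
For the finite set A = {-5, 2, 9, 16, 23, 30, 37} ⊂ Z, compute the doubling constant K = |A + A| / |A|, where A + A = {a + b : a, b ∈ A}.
K = |A + A| / |A| = 13/7

Enumerate A + A = {a + b : a, b ∈ A}. With |A| = 7, there are |A|^2 = 49 ordered sum pairs; collecting distinct values, A + A = {-10, -3, 4, 11, 18, 25, 32, 39, 46, 53, 60, 67, 74}, so |A + A| = 13. Thus K = 13/7. Here |A + A| = 2|A| − 1 = 13, the minimum possible — so K = 13/7 is minimal, which holds iff A is an arithmetic progression.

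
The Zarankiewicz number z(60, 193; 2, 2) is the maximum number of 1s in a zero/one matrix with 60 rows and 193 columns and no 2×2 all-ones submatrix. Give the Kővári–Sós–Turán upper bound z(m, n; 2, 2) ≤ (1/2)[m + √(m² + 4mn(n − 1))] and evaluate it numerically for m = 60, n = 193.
z(60, 193; 2, 2) ≤ (1/2)[60 + √(60² + 4·60·193·192)] = (1/2)[60 + √8897040] = 1521.3953

Kővári–Sós–Turán: let r_1, ..., r_60 be the row sums and z = Σ r_i the total number of 1s. Each pair of columns can share at most one row with both entries 1 (else a 2×2 all-ones block appears), so Σ_i C(r_i, 2) ≤ C(193, 2) = 18528. By convexity Σ_i C(r_i, 2) ≥ 60·C(z/60, 2) = z(z − 60)/(2·60), giving z² − 60z − 60·193·192 ≤ 0 and hence z ≤ (1/2)[60 + √(3600 + 4·2223360)] = (1/2)[60 + √8897040] ≈ (1/2)(60 + 2982.7906) = 1521.3953.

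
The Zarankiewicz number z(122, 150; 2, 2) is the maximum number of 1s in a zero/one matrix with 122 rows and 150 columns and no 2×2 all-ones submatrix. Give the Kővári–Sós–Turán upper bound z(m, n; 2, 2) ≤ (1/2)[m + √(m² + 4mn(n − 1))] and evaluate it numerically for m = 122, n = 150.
z(122, 150; 2, 2) ≤ (1/2)[122 + √(122² + 4·122·150·149)] = (1/2)[122 + √10921684] = 1713.3986

Kővári–Sós–Turán: let r_1, ..., r_122 be the row sums and z = Σ r_i the total number of 1s. Each pair of columns can share at most one row with both entries 1 (else a 2×2 all-ones block appears), so Σ_i C(r_i, 2) ≤ C(150, 2) = 11175. By convexity Σ_i C(r_i, 2) ≥ 122·C(z/122, 2) = z(z − 122)/(2·122), giving z² − 122z − 122·150·149 ≤ 0 and hence z ≤ (1/2)[122 + √(14884 + 4·2726700)] = (1/2)[122 + √10921684] ≈ (1/2)(122 + 3304.7971) = 1713.3986.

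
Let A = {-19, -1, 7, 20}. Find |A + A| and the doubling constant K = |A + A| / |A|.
K = |A + A| / |A| = 10/4 = 5/2

Enumerate A + A = {a + b : a, b ∈ A}. With |A| = 4, there are |A|^2 = 16 ordered sum pairs; collecting distinct values, A + A = {-38, -20, -12, -2, 1, 6, 14, 19, 27, 40}, so |A + A| = 10. Thus K = 10/4 = 5/2. For comparison, the minimum possible |A + A| over all 4-element sets is 2·4 − 1 = 7 (so min K = 7/4), attained only by arithmetic progressions.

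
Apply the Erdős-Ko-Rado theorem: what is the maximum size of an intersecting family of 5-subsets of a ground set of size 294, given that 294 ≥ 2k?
max |F| = C(293, 4) = 300836285

Erdős-Ko-Rado (1961): when n ≥ 2k, max |F| = C(n−1, k−1). The bound is attained by the star {A : i ∈ A} for any fixed i ∈ [n]. Here C(294−1, 5−1) = C(293, 4) = 300836285.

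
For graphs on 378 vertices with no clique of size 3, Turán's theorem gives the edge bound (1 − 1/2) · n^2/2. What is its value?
Turán density bound = (1/2) · 378^2/2 = 35721

Turán's theorem: ex(n, K_{r+1}) is achieved by the complete r-partite Turán graph T(n, r) with parts as balanced as possible, and is at most (1 − 1/r) · n^2/2. For r = 2, n = 378: the density bound is (1/2) · 142884/2 = 35721. Since 2 ∣ 378, the Turán graph T(378, 2) has parts of equal size 189, and its edge count e(T(378, 2)) = 35721 attains the density bound exactly.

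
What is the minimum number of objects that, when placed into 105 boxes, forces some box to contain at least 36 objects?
n = (36 − 1)·105 + 1 = 3676

By the generalised pigeonhole principle, to guarantee some box contains ≥ r objects we need more than (r − 1) · k objects total. Threshold: n = (r − 1) · k + 1. With r = 36 and k = 105: n = 35 · 105 + 1 = 3675 + 1 = 3676. For n = 3675 = 35 · 105, we can put exactly 35 objects in every box, avoiding 36 in any single one — so 3676 is tight.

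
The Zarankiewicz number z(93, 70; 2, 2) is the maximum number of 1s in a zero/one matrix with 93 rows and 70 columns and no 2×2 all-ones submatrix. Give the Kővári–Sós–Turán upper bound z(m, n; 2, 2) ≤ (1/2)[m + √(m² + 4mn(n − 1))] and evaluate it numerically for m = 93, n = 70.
z(93, 70; 2, 2) ≤ (1/2)[93 + √(93² + 4·93·70·69)] = (1/2)[93 + √1805409] = 718.3275

Kővári–Sós–Turán: let r_1, ..., r_93 be the row sums and z = Σ r_i the total number of 1s. Each pair of columns can share at most one row with both entries 1 (else a 2×2 all-ones block appears), so Σ_i C(r_i, 2) ≤ C(70, 2) = 2415. By convexity Σ_i C(r_i, 2) ≥ 93·C(z/93, 2) = z(z − 93)/(2·93), giving z² − 93z − 93·70·69 ≤ 0 and hence z ≤ (1/2)[93 + √(8649 + 4·449190)] = (1/2)[93 + √1805409] ≈ (1/2)(93 + 1343.6551) = 718.3275.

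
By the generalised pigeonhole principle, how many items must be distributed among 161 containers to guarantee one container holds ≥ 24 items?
n = (24 − 1)·161 + 1 = 3704

By the generalised pigeonhole principle, to guarantee some box contains ≥ r objects we need more than (r − 1) · k objects total. Threshold: n = (r − 1) · k + 1. With r = 24 and k = 161: n = 23 · 161 + 1 = 3703 + 1 = 3704. For n = 3703 = 23 · 161, we can put exactly 23 objects in every box, avoiding 24 in any single one — so 3704 is tight.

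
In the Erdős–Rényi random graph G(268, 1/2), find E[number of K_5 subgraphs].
E[# K_5] = C(268, 5) · (1/2)^C(5, 2) = 11096761368 / 2^10 = 1387095171/128 = 10836681.0234375

For each 5-subset S of vertices (there are C(268, 5) = 11096761368 such S), let X_S = 1 if S induces a K_5 (all C(5, 2) = 10 edges present). Then P(X_S = 1) = (1/2)^10 = 1/1024. By linearity of expectation, E[# K_5] = C(268, 5) · (1/2)^10 = 11096761368 / 1024 = 1387095171/128 = 10836681.0234375.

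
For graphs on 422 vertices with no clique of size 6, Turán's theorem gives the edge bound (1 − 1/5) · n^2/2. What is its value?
Turán density bound = (4/5) · 422^2/2 = 356168/5 ≈ 71233.6

Turán's theorem: ex(n, K_{r+1}) is achieved by the complete r-partite Turán graph T(n, r) with parts as balanced as possible, and is at most (1 − 1/r) · n^2/2. For r = 5, n = 422: the density bound is (4/5) · 178084/2 = 356168/5 ≈ 71233.6. The integer-valued extremum is e(T(422, 5)) = 71233, which is strictly less than the density bound 356168/5 since 5 ∤ 422 (the parts of T(422, 5) cannot all be equal).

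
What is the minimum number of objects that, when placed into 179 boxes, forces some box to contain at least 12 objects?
n = (12 − 1)·179 + 1 = 1970

By the generalised pigeonhole principle, to guarantee some box contains ≥ r objects we need more than (r − 1) · k objects total. Threshold: n = (r − 1) · k + 1. With r = 12 and k = 179: n = 11 · 179 + 1 = 1969 + 1 = 1970. For n = 1969 = 11 · 179, we can put exactly 11 objects in every box, avoiding 12 in any single one — so 1970 is tight.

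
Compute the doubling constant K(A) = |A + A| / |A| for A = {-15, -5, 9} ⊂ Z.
K = |A + A| / |A| = 6/3 = 2

Enumerate A + A = {a + b : a, b ∈ A}. With |A| = 3, there are |A|^2 = 9 ordered sum pairs; collecting distinct values, A + A = {-30, -20, -10, -6, 4, 18}, so |A + A| = 6. Thus K = 6/3 = 2. For comparison, the minimum possible |A + A| over all 3-element sets is 2·3 − 1 = 5 (so min K = 5/3), attained only by arithmetic progressions.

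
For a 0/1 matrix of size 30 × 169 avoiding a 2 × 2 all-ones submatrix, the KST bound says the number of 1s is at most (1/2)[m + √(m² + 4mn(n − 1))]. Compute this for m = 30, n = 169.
z(30, 169; 2, 2) ≤ (1/2)[30 + √(30² + 4·30·169·168)] = (1/2)[30 + √3407940] = 938.0303

Kővári–Sós–Turán: let r_1, ..., r_30 be the row sums and z = Σ r_i the total number of 1s. Each pair of columns can share at most one row with both entries 1 (else a 2×2 all-ones block appears), so Σ_i C(r_i, 2) ≤ C(169, 2) = 14196. By convexity Σ_i C(r_i, 2) ≥ 30·C(z/30, 2) = z(z − 30)/(2·30), giving z² − 30z − 30·169·168 ≤ 0 and hence z ≤ (1/2)[30 + √(900 + 4·851760)] = (1/2)[30 + √3407940] ≈ (1/2)(30 + 1846.0607) = 938.0303.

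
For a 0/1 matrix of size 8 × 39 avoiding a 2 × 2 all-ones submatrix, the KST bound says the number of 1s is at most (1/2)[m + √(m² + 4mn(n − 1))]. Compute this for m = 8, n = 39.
z(8, 39; 2, 2) ≤ (1/2)[8 + √(8² + 4·8·39·38)] = (1/2)[8 + √47488] = 112.9587

Kővári–Sós–Turán: let r_1, ..., r_8 be the row sums and z = Σ r_i the total number of 1s. Each pair of columns can share at most one row with both entries 1 (else a 2×2 all-ones block appears), so Σ_i C(r_i, 2) ≤ C(39, 2) = 741. By convexity Σ_i C(r_i, 2) ≥ 8·C(z/8, 2) = z(z − 8)/(2·8), giving z² − 8z − 8·39·38 ≤ 0 and hence z ≤ (1/2)[8 + √(64 + 4·11856)] = (1/2)[8 + √47488] ≈ (1/2)(8 + 217.9174) = 112.9587.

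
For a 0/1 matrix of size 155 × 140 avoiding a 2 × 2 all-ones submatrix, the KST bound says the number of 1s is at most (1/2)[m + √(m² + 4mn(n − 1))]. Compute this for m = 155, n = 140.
z(155, 140; 2, 2) ≤ (1/2)[155 + √(155² + 4·155·140·139)] = (1/2)[155 + √12089225] = 1815.9781

Kővári–Sós–Turán: let r_1, ..., r_155 be the row sums and z = Σ r_i the total number of 1s. Each pair of columns can share at most one row with both entries 1 (else a 2×2 all-ones block appears), so Σ_i C(r_i, 2) ≤ C(140, 2) = 9730. By convexity Σ_i C(r_i, 2) ≥ 155·C(z/155, 2) = z(z − 155)/(2·155), giving z² − 155z − 155·140·139 ≤ 0 and hence z ≤ (1/2)[155 + √(24025 + 4·3016300)] = (1/2)[155 + √12089225] ≈ (1/2)(155 + 3476.9563) = 1815.9781.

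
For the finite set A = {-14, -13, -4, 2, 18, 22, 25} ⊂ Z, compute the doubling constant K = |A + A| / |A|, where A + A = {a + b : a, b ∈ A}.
K = |A + A| / |A| = 27/7

Enumerate A + A = {a + b : a, b ∈ A}. With |A| = 7, there are |A|^2 = 49 ordered sum pairs; collecting distinct values, A + A = {-28, -27, -26, -18, -17, -12, -11, -8, -2, 4, 5, 8, 9, 11, 12, 14, 18, 20, 21, 24, 27, 36, 40, 43, 44, 47, 50}, so |A + A| = 27. Thus K = 27/7. For comparison, the minimum possible |A + A| over all 7-element sets is 2·7 − 1 = 13 (so min K = 13/7), attained only by arithmetic progressions.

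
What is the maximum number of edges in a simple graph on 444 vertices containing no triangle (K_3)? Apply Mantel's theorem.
ex(444, K_3) = ⌊444^2/4⌋ = 49284

Mantel (1907): a triangle-free graph on n vertices has at most ⌊n^2/4⌋ edges, with equality for the complete bipartite graph K_{⌊n/2⌋, ⌈n/2⌉}. For n = 444: ⌊444^2/4⌋ = ⌊197136/4⌋ = 49284. The extremal graph is K_{222, 222}, which has 222·222 = 49284 edges.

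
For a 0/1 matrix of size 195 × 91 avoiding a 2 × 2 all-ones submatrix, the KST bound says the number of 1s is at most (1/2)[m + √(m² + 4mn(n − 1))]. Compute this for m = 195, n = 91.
z(195, 91; 2, 2) ≤ (1/2)[195 + √(195² + 4·195·91·90)] = (1/2)[195 + √6426225] = 1365

Kővári–Sós–Turán: let r_1, ..., r_195 be the row sums and z = Σ r_i the total number of 1s. Each pair of columns can share at most one row with both entries 1 (else a 2×2 all-ones block appears), so Σ_i C(r_i, 2) ≤ C(91, 2) = 4095. By convexity Σ_i C(r_i, 2) ≥ 195·C(z/195, 2) = z(z − 195)/(2·195), giving z² − 195z − 195·91·90 ≤ 0 and hence z ≤ (1/2)[195 + √(38025 + 4·1597050)] = (1/2)[195 + √6426225] ≈ (1/2)(195 + 2535) = 1365.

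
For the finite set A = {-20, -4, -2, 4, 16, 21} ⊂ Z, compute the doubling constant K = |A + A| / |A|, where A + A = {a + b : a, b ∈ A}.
K = |A + A| / |A| = 20/6 = 10/3

Enumerate A + A = {a + b : a, b ∈ A}. With |A| = 6, there are |A|^2 = 36 ordered sum pairs; collecting distinct values, A + A = {-40, -24, -22, -16, -8, -6, -4, 0, 1, 2, 8, 12, 14, 17, 19, 20, 25, 32, 37, 42}, so |A + A| = 20. Thus K = 20/6 = 10/3. For comparison, the minimum possible |A + A| over all 6-element sets is 2·6 − 1 = 11 (so min K = 11/6), attained only by arithmetic progressions.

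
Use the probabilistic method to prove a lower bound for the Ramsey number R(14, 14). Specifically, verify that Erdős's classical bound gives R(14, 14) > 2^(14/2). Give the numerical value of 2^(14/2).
2^(14/2) = 128; so R(14, 14) > 128

Colour each edge of K_n uniformly at random with red/blue. The expected number of monochromatic K_14 is C(n, 14) · 2 · 2^(−C(14,2)). If C(n, 14) · 2^(1 − C(14,2)) < 1, then with positive probability no monochromatic K_14 exists, so R(14, 14) > n. The standard estimate C(n, 14) ≤ n^14/14! shows this inequality holds whenever n ≤ 2^(14/2) (since 14! · 2^(C(14,2) − 1) > 2^(14^2/2) ≥ n^14). Hence R(14, 14) > 2^(14/2) = 128.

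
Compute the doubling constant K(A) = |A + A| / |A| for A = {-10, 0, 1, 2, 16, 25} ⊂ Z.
K = |A + A| / |A| = 20/6 = 10/3

Enumerate A + A = {a + b : a, b ∈ A}. With |A| = 6, there are |A|^2 = 36 ordered sum pairs; collecting distinct values, A + A = {-20, -10, -9, -8, 0, 1, 2, 3, 4, 6, 15, 16, 17, 18, 25, 26, 27, 32, 41, 50}, so |A + A| = 20. Thus K = 20/6 = 10/3. For comparison, the minimum possible |A + A| over all 6-element sets is 2·6 − 1 = 11 (so min K = 11/6), attained only by arithmetic progressions.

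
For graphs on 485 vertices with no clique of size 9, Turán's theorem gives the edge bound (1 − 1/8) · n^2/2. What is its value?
Turán density bound = (7/8) · 485^2/2 = 1646575/16 ≈ 102910.9375

Turán's theorem: ex(n, K_{r+1}) is achieved by the complete r-partite Turán graph T(n, r) with parts as balanced as possible, and is at most (1 − 1/r) · n^2/2. For r = 8, n = 485: the density bound is (7/8) · 235225/2 = 1646575/16 ≈ 102910.9375. The integer-valued extremum is e(T(485, 8)) = 102910, which is strictly less than the density bound 1646575/16 since 8 ∤ 485 (the parts of T(485, 8) cannot all be equal).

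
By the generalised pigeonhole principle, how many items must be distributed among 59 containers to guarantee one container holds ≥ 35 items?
n = (35 − 1)·59 + 1 = 2007

By the generalised pigeonhole principle, to guarantee some box contains ≥ r objects we need more than (r − 1) · k objects total. Threshold: n = (r − 1) · k + 1. With r = 35 and k = 59: n = 34 · 59 + 1 = 2006 + 1 = 2007. For n = 2006 = 34 · 59, we can put exactly 34 objects in every box, avoiding 35 in any single one — so 2007 is tight.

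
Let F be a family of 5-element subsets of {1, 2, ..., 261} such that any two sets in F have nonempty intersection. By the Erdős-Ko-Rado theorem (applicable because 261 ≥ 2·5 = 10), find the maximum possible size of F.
max |F| = C(260, 4) = 186043585

The Erdős-Ko-Rado theorem states: for n ≥ 2k, an intersecting family of k-subsets of an n-element set has size at most C(n − 1, k − 1), with equality for 'star' families {A ⊆ [n] : |A| = k, i ∈ A} (fix an element i). For n = 261, k = 5: C(260, 4) = 186043585.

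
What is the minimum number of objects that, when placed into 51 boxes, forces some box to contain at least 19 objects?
n = (19 − 1)·51 + 1 = 919

By the generalised pigeonhole principle, to guarantee some box contains ≥ r objects we need more than (r − 1) · k objects total. Threshold: n = (r − 1) · k + 1. With r = 19 and k = 51: n = 18 · 51 + 1 = 918 + 1 = 919. For n = 918 = 18 · 51, we can put exactly 18 objects in every box, avoiding 19 in any single one — so 919 is tight.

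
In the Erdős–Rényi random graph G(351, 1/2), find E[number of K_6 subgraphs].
E[# K_6] = C(351, 6) · (1/2)^C(6, 2) = 2488014510345 / 2^15 ≈ 75928177.195587

For each 6-subset S of vertices (there are C(351, 6) = 2488014510345 such S), let X_S = 1 if S induces a K_6 (all C(6, 2) = 15 edges present). Then P(X_S = 1) = (1/2)^15 = 1/32768. By linearity of expectation, E[# K_6] = C(351, 6) · (1/2)^15 = 2488014510345 / 32768 ≈ 75928177.195587.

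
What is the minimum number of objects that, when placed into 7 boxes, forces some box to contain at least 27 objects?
n = (27 − 1)·7 + 1 = 183

By the generalised pigeonhole principle, to guarantee some box contains ≥ r objects we need more than (r − 1) · k objects total. Threshold: n = (r − 1) · k + 1. With r = 27 and k = 7: n = 26 · 7 + 1 = 182 + 1 = 183. For n = 182 = 26 · 7, we can put exactly 26 objects in every box, avoiding 27 in any single one — so 183 is tight.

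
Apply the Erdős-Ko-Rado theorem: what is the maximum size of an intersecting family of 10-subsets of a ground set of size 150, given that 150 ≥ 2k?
max |F| = C(149, 9) = 77970286548154

Erdős-Ko-Rado (1961): when n ≥ 2k, max |F| = C(n−1, k−1). The bound is attained by the star {A : i ∈ A} for any fixed i ∈ [n]. Here C(150−1, 10−1) = C(149, 9) = 77970286548154.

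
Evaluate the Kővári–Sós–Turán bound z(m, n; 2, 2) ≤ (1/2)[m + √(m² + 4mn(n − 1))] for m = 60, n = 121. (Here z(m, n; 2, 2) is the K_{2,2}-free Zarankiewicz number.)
z(60, 121; 2, 2) ≤ (1/2)[60 + √(60² + 4·60·121·120)] = (1/2)[60 + √3488400] = 963.8629

Kővári–Sós–Turán: let r_1, ..., r_60 be the row sums and z = Σ r_i the total number of 1s. Each pair of columns can share at most one row with both entries 1 (else a 2×2 all-ones block appears), so Σ_i C(r_i, 2) ≤ C(121, 2) = 7260. By convexity Σ_i C(r_i, 2) ≥ 60·C(z/60, 2) = z(z − 60)/(2·60), giving z² − 60z − 60·121·120 ≤ 0 and hence z ≤ (1/2)[60 + √(3600 + 4·871200)] = (1/2)[60 + √3488400] ≈ (1/2)(60 + 1867.7259) = 963.8629.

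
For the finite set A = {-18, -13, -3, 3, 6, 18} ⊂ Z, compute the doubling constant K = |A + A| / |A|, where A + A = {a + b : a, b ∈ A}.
K = |A + A| / |A| = 20/6 = 10/3

Enumerate A + A = {a + b : a, b ∈ A}. With |A| = 6, there are |A|^2 = 36 ordered sum pairs; collecting distinct values, A + A = {-36, -31, -26, -21, -16, -15, -12, -10, -7, -6, 0, 3, 5, 6, 9, 12, 15, 21, 24, 36}, so |A + A| = 20. Thus K = 20/6 = 10/3. For comparison, the minimum possible |A + A| over all 6-element sets is 2·6 − 1 = 11 (so min K = 11/6), attained only by arithmetic progressions.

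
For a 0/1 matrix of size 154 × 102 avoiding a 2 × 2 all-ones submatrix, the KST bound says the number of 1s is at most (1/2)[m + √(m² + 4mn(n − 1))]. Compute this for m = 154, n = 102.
z(154, 102; 2, 2) ≤ (1/2)[154 + √(154² + 4·154·102·101)] = (1/2)[154 + √6369748] = 1338.918

Kővári–Sós–Turán: let r_1, ..., r_154 be the row sums and z = Σ r_i the total number of 1s. Each pair of columns can share at most one row with both entries 1 (else a 2×2 all-ones block appears), so Σ_i C(r_i, 2) ≤ C(102, 2) = 5151. By convexity Σ_i C(r_i, 2) ≥ 154·C(z/154, 2) = z(z − 154)/(2·154), giving z² − 154z − 154·102·101 ≤ 0 and hence z ≤ (1/2)[154 + √(23716 + 4·1586508)] = (1/2)[154 + √6369748] ≈ (1/2)(154 + 2523.836) = 1338.918.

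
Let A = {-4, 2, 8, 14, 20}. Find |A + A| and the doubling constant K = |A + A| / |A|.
K = |A + A| / |A| = 9/5

Enumerate A + A = {a + b : a, b ∈ A}. With |A| = 5, there are |A|^2 = 25 ordered sum pairs; collecting distinct values, A + A = {-8, -2, 4, 10, 16, 22, 28, 34, 40}, so |A + A| = 9. Thus K = 9/5. Here |A + A| = 2|A| − 1 = 9, the minimum possible — so K = 9/5 is minimal, which holds iff A is an arithmetic progression.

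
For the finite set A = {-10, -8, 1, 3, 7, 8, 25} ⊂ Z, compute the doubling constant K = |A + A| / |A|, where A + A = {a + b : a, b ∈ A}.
K = |A + A| / |A| = 26/7

Enumerate A + A = {a + b : a, b ∈ A}. With |A| = 7, there are |A|^2 = 49 ordered sum pairs; collecting distinct values, A + A = {-20, -18, -16, -9, -7, -5, -3, -2, -1, 0, 2, 4, 6, 8, 9, 10, 11, 14, 15, 16, 17, 26, 28, 32, 33, 50}, so |A + A| = 26. Thus K = 26/7. For comparison, the minimum possible |A + A| over all 7-element sets is 2·7 − 1 = 13 (so min K = 13/7), attained only by arithmetic progressions.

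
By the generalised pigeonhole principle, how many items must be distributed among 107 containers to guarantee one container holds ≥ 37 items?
n = (37 − 1)·107 + 1 = 3853

By the generalised pigeonhole principle, to guarantee some box contains ≥ r objects we need more than (r − 1) · k objects total. Threshold: n = (r − 1) · k + 1. With r = 37 and k = 107: n = 36 · 107 + 1 = 3852 + 1 = 3853. For n = 3852 = 36 · 107, we can put exactly 36 objects in every box, avoiding 37 in any single one — so 3853 is tight.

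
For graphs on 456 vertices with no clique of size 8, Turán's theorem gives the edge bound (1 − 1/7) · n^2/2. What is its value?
Turán density bound = (6/7) · 456^2/2 = 623808/7 ≈ 89115.4286

Turán's theorem: ex(n, K_{r+1}) is achieved by the complete r-partite Turán graph T(n, r) with parts as balanced as possible, and is at most (1 − 1/r) · n^2/2. For r = 7, n = 456: the density bound is (6/7) · 207936/2 = 623808/7 ≈ 89115.4286. The integer-valued extremum is e(T(456, 7)) = 89115, which is strictly less than the density bound 623808/7 since 7 ∤ 456 (the parts of T(456, 7) cannot all be equal).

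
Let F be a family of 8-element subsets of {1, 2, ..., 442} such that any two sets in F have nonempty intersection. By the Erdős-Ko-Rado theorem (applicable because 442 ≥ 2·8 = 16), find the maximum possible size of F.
max |F| = C(441, 7) = 613559300216940

Erdős-Ko-Rado (1961): when n ≥ 2k, max |F| = C(n−1, k−1). The bound is attained by the star {A : i ∈ A} for any fixed i ∈ [n]. Here C(442−1, 8−1) = C(441, 7) = 613559300216940.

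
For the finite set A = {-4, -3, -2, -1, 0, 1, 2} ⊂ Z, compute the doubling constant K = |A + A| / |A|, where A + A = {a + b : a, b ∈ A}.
K = |A + A| / |A| = 13/7

Enumerate A + A = {a + b : a, b ∈ A}. With |A| = 7, there are |A|^2 = 49 ordered sum pairs; collecting distinct values, A + A = {-8, -7, -6, -5, -4, -3, -2, -1, 0, 1, 2, 3, 4}, so |A + A| = 13. Thus K = 13/7. Here |A + A| = 2|A| − 1 = 13, the minimum possible — so K = 13/7 is minimal, which holds iff A is an arithmetic progression.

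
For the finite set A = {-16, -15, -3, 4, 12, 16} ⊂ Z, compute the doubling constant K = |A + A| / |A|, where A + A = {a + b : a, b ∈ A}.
K = |A + A| / |A| = 20/6 = 10/3

Enumerate A + A = {a + b : a, b ∈ A}. With |A| = 6, there are |A|^2 = 36 ordered sum pairs; collecting distinct values, A + A = {-32, -31, -30, -19, -18, -12, -11, -6, -4, -3, 0, 1, 8, 9, 13, 16, 20, 24, 28, 32}, so |A + A| = 20. Thus K = 20/6 = 10/3. For comparison, the minimum possible |A + A| over all 6-element sets is 2·6 − 1 = 11 (so min K = 11/6), attained only by arithmetic progressions.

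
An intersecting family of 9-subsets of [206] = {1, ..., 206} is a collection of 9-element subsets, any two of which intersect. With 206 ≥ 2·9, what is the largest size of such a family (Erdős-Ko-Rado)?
max |F| = C(205, 8) = 67368244751775

The Erdős-Ko-Rado theorem states: for n ≥ 2k, an intersecting family of k-subsets of an n-element set has size at most C(n − 1, k − 1), with equality for 'star' families {A ⊆ [n] : |A| = k, i ∈ A} (fix an element i). For n = 206, k = 9: C(205, 8) = 67368244751775.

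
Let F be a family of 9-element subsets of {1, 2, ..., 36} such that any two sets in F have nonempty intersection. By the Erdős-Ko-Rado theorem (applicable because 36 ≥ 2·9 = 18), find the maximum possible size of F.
max |F| = C(35, 8) = 23535820

Erdős-Ko-Rado (1961): when n ≥ 2k, max |F| = C(n−1, k−1). The bound is attained by the star {A : i ∈ A} for any fixed i ∈ [n]. Here C(36−1, 9−1) = C(35, 8) = 23535820.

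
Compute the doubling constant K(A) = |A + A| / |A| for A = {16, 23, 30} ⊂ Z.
K = |A + A| / |A| = 5/3

Enumerate A + A = {a + b : a, b ∈ A}. With |A| = 3, there are |A|^2 = 9 ordered sum pairs; collecting distinct values, A + A = {32, 39, 46, 53, 60}, so |A + A| = 5. Thus K = 5/3. Here |A + A| = 2|A| − 1 = 5, the minimum possible — so K = 5/3 is minimal, which holds iff A is an arithmetic progression.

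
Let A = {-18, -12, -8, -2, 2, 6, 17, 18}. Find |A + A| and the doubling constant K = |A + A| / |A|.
K = |A + A| / |A| = 30/8 = 15/4

Enumerate A + A = {a + b : a, b ∈ A}. With |A| = 8, there are |A|^2 = 64 ordered sum pairs; collecting distinct values, A + A = {-36, -30, -26, -24, -20, -16, -14, -12, -10, -6, -4, -2, -1, 0, 4, 5, 6, 8, 9, 10, 12, 15, 16, 19, 20, 23, 24, 34, 35, 36}, so |A + A| = 30. Thus K = 30/8 = 15/4. For comparison, the minimum possible |A + A| over all 8-element sets is 2·8 − 1 = 15 (so min K = 15/8), attained only by arithmetic progressions.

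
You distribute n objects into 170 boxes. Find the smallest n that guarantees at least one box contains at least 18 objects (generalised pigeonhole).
n = (18 − 1)·170 + 1 = 2891

By the generalised pigeonhole principle, to guarantee some box contains ≥ r objects we need more than (r − 1) · k objects total. Threshold: n = (r − 1) · k + 1. With r = 18 and k = 170: n = 17 · 170 + 1 = 2890 + 1 = 2891. For n = 2890 = 17 · 170, we can put exactly 17 objects in every box, avoiding 18 in any single one — so 2891 is tight.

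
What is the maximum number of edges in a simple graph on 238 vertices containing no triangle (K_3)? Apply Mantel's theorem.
ex(238, K_3) = ⌊238^2/4⌋ = 14161

Mantel (1907): a triangle-free graph on n vertices has at most ⌊n^2/4⌋ edges, with equality for the complete bipartite graph K_{⌊n/2⌋, ⌈n/2⌉}. For n = 238: ⌊238^2/4⌋ = ⌊56644/4⌋ = 14161. The extremal graph is K_{119, 119}, which has 119·119 = 14161 edges.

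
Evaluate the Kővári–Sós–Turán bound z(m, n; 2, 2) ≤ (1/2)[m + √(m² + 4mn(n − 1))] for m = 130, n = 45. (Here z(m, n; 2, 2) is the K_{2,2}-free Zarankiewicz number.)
z(130, 45; 2, 2) ≤ (1/2)[130 + √(130² + 4·130·45·44)] = (1/2)[130 + √1046500] = 576.4929

Kővári–Sós–Turán: let r_1, ..., r_130 be the row sums and z = Σ r_i the total number of 1s. Each pair of columns can share at most one row with both entries 1 (else a 2×2 all-ones block appears), so Σ_i C(r_i, 2) ≤ C(45, 2) = 990. By convexity Σ_i C(r_i, 2) ≥ 130·C(z/130, 2) = z(z − 130)/(2·130), giving z² − 130z − 130·45·44 ≤ 0 and hence z ≤ (1/2)[130 + √(16900 + 4·257400)] = (1/2)[130 + √1046500] ≈ (1/2)(130 + 1022.9858) = 576.4929.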